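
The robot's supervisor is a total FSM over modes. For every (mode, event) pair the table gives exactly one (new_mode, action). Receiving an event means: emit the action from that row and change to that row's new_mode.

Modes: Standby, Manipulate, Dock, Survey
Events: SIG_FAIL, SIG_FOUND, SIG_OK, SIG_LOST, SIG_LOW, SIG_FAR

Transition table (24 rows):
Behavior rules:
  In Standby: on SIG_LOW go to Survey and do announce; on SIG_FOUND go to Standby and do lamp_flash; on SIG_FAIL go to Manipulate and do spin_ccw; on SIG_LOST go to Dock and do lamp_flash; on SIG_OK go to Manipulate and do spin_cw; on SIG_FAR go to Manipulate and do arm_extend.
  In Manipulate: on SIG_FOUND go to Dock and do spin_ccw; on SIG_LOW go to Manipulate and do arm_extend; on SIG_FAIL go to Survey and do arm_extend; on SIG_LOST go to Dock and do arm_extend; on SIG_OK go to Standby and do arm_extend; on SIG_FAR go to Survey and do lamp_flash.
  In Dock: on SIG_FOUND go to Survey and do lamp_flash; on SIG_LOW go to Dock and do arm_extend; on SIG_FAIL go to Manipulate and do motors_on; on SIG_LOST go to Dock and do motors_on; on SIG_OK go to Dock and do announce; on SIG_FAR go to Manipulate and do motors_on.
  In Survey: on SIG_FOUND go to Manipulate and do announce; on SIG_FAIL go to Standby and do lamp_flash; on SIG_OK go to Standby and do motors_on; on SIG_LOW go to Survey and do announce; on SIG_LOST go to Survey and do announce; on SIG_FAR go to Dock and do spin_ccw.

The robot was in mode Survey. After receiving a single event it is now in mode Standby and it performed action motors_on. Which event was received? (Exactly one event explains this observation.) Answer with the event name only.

try SIG_FAIL: (Survey, SIG_FAIL) → (Standby, lamp_flash)
try SIG_FOUND: (Survey, SIG_FOUND) → (Manipulate, announce)
try SIG_OK: (Survey, SIG_OK) → (Standby, motors_on)  ← matches
try SIG_LOST: (Survey, SIG_LOST) → (Survey, announce)
try SIG_LOW: (Survey, SIG_LOW) → (Survey, announce)
try SIG_FAR: (Survey, SIG_FAR) → (Dock, spin_ccw)

SIG_OK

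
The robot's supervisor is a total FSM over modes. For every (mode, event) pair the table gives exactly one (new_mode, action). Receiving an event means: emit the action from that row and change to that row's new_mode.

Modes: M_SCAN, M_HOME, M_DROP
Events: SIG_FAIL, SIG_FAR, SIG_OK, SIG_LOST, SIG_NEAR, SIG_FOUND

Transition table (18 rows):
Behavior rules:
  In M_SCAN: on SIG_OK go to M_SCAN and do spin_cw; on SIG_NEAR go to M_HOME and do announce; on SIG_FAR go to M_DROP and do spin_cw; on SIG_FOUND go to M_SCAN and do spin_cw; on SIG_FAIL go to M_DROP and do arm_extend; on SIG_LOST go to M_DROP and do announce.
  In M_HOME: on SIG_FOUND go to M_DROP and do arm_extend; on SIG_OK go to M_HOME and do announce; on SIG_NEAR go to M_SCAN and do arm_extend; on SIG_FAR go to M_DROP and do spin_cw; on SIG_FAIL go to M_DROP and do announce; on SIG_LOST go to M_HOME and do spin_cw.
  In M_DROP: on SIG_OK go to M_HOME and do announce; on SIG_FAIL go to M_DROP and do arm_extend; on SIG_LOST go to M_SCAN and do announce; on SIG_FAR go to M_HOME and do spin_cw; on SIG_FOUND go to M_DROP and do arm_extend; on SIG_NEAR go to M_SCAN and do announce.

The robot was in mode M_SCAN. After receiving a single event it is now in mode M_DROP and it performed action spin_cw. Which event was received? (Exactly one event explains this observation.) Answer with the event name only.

try SIG_FAIL: (M_SCAN, SIG_FAIL) → (M_DROP, arm_extend)
try SIG_FAR: (M_SCAN, SIG_FAR) → (M_DROP, spin_cw)  ← matches
try SIG_OK: (M_SCAN, SIG_OK) → (M_SCAN, spin_cw)
try SIG_LOST: (M_SCAN, SIG_LOST) → (M_DROP, announce)
try SIG_NEAR: (M_SCAN, SIG_NEAR) → (M_HOME, announce)
try SIG_FOUND: (M_SCAN, SIG_FOUND) → (M_SCAN, spin_cw)

SIG_FAR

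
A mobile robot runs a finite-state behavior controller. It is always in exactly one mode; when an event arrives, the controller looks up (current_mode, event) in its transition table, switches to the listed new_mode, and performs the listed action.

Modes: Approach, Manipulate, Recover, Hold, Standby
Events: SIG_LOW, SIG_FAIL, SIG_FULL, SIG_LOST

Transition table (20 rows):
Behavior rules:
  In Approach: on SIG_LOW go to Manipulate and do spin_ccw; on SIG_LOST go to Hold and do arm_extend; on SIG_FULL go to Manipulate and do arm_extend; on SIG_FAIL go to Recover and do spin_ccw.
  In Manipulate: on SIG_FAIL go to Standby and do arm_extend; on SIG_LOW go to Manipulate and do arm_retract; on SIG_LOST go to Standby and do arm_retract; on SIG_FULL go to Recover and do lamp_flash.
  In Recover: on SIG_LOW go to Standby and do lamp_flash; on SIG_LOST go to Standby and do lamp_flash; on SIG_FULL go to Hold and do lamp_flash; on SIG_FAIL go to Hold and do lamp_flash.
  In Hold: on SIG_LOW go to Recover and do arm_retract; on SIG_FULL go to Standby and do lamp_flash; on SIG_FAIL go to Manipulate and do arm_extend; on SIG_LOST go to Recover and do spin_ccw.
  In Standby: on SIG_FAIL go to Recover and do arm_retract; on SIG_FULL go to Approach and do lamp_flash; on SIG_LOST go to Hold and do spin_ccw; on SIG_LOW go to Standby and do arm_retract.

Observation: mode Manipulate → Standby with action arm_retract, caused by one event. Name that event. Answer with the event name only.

try SIG_LOW: (Manipulate, SIG_LOW) → (Manipulate, arm_retract)
try SIG_FAIL: (Manipulate, SIG_FAIL) → (Standby, arm_extend)
try SIG_FULL: (Manipulate, SIG_FULL) → (Recover, lamp_flash)
try SIG_LOST: (Manipulate, SIG_LOST) → (Standby, arm_retract)  ← matches

SIG_LOST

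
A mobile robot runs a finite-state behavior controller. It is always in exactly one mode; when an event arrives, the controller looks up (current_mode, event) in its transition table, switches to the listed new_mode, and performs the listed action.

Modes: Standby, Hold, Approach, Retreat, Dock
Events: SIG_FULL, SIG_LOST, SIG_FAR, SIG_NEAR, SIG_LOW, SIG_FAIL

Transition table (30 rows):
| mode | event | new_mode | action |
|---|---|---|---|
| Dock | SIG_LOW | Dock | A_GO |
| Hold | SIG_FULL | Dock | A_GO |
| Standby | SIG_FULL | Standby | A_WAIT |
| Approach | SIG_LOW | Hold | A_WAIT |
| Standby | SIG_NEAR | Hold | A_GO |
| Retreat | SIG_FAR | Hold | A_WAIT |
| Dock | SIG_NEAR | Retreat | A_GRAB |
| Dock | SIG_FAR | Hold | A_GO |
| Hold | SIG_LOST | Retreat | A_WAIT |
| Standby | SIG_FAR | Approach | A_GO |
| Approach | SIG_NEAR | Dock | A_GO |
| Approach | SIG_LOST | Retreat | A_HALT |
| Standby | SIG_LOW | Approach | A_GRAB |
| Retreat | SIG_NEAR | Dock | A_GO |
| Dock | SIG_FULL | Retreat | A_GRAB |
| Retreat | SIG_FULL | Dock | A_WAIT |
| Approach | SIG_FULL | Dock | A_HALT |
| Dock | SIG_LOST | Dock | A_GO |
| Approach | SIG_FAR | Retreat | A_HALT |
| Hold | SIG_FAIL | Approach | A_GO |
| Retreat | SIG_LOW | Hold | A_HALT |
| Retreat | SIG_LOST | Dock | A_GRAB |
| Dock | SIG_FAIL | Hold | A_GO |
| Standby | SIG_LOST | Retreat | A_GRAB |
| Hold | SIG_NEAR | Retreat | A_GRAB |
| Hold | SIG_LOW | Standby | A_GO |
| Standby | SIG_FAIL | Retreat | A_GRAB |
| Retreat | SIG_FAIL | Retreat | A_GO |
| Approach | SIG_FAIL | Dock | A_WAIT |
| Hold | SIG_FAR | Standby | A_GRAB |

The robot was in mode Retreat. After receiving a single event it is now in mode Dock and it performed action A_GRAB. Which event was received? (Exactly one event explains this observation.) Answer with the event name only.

SIG_LOST

try SIG_FULL: (Retreat, SIG_FULL) → (Dock, A_WAIT)
try SIG_LOST: (Retreat, SIG_LOST) → (Dock, A_GRAB)  ← matches
try SIG_FAR: (Retreat, SIG_FAR) → (Hold, A_WAIT)
try SIG_NEAR: (Retreat, SIG_NEAR) → (Dock, A_GO)
try SIG_LOW: (Retreat, SIG_LOW) → (Hold, A_HALT)
try SIG_FAIL: (Retreat, SIG_FAIL) → (Retreat, A_GO)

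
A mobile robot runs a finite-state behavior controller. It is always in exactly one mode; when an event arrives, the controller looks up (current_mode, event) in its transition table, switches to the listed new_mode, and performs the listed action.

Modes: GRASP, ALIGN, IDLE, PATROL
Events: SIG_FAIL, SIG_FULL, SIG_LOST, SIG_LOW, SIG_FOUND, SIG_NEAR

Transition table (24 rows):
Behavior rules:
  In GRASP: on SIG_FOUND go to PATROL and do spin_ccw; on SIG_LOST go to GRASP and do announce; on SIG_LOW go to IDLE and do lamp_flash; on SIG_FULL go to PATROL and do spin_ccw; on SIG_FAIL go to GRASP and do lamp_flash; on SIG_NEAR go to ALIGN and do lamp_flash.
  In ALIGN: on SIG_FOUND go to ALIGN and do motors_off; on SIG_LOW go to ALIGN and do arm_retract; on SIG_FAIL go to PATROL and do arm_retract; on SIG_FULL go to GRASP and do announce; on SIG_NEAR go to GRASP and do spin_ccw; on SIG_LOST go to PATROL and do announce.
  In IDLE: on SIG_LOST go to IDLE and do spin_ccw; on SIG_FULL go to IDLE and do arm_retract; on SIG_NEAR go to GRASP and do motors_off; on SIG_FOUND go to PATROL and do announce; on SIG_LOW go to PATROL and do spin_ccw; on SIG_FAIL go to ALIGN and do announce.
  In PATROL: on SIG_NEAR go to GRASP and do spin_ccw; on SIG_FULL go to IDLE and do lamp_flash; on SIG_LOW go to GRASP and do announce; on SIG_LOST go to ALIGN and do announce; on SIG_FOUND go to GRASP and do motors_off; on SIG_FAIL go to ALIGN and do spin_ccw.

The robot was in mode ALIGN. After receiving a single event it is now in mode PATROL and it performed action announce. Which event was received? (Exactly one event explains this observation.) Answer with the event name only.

try SIG_FAIL: (ALIGN, SIG_FAIL) → (PATROL, arm_retract)
try SIG_FULL: (ALIGN, SIG_FULL) → (GRASP, announce)
try SIG_LOST: (ALIGN, SIG_LOST) → (PATROL, announce)  ← matches
try SIG_LOW: (ALIGN, SIG_LOW) → (ALIGN, arm_retract)
try SIG_FOUND: (ALIGN, SIG_FOUND) → (ALIGN, motors_off)
try SIG_NEAR: (ALIGN, SIG_NEAR) → (GRASP, spin_ccw)

SIG_LOST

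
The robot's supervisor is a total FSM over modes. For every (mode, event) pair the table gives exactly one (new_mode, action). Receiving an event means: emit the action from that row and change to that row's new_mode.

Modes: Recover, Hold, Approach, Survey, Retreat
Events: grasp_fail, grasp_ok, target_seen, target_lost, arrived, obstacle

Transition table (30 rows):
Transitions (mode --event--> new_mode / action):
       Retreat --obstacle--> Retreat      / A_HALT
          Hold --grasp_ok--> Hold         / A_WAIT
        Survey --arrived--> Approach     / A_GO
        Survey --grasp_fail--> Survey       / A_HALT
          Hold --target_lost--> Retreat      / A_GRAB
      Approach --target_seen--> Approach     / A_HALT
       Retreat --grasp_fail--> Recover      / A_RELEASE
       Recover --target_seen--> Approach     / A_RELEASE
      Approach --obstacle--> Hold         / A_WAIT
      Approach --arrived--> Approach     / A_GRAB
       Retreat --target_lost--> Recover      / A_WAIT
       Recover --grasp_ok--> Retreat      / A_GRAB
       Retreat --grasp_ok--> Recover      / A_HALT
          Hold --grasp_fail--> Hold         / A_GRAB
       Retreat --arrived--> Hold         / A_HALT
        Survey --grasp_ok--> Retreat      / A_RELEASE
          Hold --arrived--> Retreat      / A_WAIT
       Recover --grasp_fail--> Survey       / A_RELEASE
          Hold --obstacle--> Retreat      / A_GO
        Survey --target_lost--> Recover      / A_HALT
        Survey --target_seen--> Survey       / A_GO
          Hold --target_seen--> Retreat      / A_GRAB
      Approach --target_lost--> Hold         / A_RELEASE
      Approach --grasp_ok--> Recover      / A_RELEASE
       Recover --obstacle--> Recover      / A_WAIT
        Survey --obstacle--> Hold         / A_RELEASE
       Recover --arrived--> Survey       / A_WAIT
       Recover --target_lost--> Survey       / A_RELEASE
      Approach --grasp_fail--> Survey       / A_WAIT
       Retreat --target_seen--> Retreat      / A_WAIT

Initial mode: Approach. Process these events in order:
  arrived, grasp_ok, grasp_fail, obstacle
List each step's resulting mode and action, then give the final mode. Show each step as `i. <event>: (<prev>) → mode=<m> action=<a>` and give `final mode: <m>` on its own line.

1. arrived: (Approach) → mode=Approach action=A_GRAB
2. grasp_ok: (Approach) → mode=Recover action=A_RELEASE
3. grasp_fail: (Recover) → mode=Survey action=A_RELEASE
4. obstacle: (Survey) → mode=Hold action=A_RELEASE

final mode: Hold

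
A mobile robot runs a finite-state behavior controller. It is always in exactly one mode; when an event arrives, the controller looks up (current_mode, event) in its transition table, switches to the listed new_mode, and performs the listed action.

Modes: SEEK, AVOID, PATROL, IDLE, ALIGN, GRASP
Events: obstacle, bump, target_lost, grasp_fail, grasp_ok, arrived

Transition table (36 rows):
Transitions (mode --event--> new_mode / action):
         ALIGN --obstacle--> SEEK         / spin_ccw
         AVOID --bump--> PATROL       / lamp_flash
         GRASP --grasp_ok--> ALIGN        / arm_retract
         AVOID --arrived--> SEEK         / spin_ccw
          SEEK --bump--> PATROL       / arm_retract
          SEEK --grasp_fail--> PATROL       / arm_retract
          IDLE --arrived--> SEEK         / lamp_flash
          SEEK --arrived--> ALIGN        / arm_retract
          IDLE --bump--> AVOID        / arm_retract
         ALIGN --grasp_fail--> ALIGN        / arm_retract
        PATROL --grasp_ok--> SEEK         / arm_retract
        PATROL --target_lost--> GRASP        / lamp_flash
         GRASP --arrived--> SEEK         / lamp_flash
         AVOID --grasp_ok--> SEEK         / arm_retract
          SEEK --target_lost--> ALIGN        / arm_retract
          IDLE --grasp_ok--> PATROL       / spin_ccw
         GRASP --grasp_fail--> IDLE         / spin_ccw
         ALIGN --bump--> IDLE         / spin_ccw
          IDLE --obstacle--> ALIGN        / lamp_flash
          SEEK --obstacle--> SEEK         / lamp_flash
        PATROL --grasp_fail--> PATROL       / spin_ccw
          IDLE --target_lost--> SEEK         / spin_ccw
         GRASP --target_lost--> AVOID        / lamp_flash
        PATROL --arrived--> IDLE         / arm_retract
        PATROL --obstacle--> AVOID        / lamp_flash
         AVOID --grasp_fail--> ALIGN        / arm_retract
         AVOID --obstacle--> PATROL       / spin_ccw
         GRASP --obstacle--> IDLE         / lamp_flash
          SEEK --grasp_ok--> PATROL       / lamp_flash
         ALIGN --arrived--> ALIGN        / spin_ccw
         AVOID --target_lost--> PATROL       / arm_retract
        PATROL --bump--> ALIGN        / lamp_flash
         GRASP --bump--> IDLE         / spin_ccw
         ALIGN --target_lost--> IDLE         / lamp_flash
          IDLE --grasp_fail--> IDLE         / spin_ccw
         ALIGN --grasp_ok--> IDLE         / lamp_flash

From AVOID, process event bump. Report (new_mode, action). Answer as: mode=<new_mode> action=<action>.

current mode = AVOID; filter table to that mode:
  (AVOID, bump) → (PATROL, lamp_flash)  ← event matches
  (AVOID, arrived) → (SEEK, spin_ccw)
  (AVOID, grasp_ok) → (SEEK, arm_retract)
  (AVOID, grasp_fail) → (ALIGN, arm_retract)
  (AVOID, obstacle) → (PATROL, spin_ccw)
  (AVOID, target_lost) → (PATROL, arm_retract)
event = bump selects (PATROL, lamp_flash)

mode=PATROL action=lamp_flash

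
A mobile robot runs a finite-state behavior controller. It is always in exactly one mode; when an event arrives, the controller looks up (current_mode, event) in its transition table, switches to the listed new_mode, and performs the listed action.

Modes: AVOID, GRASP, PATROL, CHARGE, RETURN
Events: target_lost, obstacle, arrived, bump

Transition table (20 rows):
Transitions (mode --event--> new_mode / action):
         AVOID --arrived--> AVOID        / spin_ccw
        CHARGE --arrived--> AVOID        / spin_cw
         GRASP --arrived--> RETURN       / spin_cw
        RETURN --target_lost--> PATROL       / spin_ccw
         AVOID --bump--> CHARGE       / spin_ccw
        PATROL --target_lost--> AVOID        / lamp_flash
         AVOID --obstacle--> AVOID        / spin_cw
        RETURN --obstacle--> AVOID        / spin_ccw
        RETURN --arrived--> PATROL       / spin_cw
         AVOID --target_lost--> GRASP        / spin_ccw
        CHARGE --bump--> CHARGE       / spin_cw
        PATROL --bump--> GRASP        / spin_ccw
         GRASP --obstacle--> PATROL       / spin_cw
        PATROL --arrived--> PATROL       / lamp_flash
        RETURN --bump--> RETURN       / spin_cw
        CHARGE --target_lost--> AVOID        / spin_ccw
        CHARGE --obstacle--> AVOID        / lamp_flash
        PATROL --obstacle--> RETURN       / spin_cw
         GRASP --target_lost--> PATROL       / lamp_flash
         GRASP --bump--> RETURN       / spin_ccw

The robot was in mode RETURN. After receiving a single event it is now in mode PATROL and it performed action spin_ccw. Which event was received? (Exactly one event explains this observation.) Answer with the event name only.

try target_lost: (RETURN, target_lost) → (PATROL, spin_ccw)  ← matches
try obstacle: (RETURN, obstacle) → (AVOID, spin_ccw)
try arrived: (RETURN, arrived) → (PATROL, spin_cw)
try bump: (RETURN, bump) → (RETURN, spin_cw)

target_lost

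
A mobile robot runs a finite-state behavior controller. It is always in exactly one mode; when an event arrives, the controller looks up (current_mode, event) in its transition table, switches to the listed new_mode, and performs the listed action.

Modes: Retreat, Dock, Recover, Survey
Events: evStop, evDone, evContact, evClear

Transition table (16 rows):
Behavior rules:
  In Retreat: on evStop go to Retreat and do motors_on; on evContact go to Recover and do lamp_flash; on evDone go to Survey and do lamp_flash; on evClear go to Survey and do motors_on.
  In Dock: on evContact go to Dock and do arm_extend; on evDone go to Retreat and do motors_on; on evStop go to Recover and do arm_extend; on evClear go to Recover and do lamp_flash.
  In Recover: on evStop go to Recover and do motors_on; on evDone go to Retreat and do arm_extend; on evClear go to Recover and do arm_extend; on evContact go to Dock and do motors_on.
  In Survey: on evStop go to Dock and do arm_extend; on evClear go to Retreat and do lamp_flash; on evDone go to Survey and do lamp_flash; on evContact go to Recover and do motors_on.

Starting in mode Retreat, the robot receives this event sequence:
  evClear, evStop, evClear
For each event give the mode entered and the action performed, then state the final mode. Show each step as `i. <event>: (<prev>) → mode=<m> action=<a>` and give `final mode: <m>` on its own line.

final mode: Recover

1. evClear: (Retreat) → mode=Survey action=motors_on
2. evStop: (Survey) → mode=Dock action=arm_extend
3. evClear: (Dock) → mode=Recover action=lamp_flash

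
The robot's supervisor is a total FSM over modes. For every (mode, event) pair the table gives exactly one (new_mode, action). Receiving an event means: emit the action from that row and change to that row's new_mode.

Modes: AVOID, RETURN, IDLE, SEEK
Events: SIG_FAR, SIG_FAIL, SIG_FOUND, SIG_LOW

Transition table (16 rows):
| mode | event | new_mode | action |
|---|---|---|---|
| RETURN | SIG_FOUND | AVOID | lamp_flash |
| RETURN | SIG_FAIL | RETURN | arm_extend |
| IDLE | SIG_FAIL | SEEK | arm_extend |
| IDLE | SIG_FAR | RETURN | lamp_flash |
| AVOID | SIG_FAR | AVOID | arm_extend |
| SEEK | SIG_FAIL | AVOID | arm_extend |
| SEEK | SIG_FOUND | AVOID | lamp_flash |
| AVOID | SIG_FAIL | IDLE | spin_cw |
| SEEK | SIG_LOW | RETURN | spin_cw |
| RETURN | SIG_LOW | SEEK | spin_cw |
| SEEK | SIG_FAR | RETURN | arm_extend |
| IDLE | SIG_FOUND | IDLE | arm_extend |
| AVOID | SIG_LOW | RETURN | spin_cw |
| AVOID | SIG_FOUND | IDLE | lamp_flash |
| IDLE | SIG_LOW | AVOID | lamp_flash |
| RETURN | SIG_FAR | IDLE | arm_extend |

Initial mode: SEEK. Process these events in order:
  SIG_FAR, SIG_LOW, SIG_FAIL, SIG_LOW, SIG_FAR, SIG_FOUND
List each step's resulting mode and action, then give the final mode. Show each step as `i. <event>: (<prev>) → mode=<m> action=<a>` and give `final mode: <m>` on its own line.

final mode: IDLE

1. SIG_FAR: (SEEK) → mode=RETURN action=arm_extend
2. SIG_LOW: (RETURN) → mode=SEEK action=spin_cw
3. SIG_FAIL: (SEEK) → mode=AVOID action=arm_extend
4. SIG_LOW: (AVOID) → mode=RETURN action=spin_cw
5. SIG_FAR: (RETURN) → mode=IDLE action=arm_extend
6. SIG_FOUND: (IDLE) → mode=IDLE action=arm_extend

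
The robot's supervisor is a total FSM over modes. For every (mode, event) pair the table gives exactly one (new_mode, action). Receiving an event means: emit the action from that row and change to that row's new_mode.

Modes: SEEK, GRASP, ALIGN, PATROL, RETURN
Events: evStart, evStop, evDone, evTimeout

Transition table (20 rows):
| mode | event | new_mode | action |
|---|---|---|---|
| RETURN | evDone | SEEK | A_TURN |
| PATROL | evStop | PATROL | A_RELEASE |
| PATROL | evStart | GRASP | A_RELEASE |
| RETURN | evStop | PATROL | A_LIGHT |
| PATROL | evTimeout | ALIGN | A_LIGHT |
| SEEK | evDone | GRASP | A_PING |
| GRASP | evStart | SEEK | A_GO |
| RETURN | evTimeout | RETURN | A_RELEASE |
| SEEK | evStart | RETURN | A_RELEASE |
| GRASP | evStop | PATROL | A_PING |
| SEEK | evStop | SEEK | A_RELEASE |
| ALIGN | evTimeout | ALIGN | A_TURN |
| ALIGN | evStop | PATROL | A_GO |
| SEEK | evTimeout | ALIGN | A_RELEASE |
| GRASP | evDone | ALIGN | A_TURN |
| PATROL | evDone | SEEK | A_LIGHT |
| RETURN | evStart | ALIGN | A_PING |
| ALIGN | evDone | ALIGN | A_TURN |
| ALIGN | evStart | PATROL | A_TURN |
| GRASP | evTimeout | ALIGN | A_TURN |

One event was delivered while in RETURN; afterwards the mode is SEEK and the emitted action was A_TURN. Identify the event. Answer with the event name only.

evDone

try evStart: (RETURN, evStart) → (ALIGN, A_PING)
try evStop: (RETURN, evStop) → (PATROL, A_LIGHT)
try evDone: (RETURN, evDone) → (SEEK, A_TURN)  ← matches
try evTimeout: (RETURN, evTimeout) → (RETURN, A_RELEASE)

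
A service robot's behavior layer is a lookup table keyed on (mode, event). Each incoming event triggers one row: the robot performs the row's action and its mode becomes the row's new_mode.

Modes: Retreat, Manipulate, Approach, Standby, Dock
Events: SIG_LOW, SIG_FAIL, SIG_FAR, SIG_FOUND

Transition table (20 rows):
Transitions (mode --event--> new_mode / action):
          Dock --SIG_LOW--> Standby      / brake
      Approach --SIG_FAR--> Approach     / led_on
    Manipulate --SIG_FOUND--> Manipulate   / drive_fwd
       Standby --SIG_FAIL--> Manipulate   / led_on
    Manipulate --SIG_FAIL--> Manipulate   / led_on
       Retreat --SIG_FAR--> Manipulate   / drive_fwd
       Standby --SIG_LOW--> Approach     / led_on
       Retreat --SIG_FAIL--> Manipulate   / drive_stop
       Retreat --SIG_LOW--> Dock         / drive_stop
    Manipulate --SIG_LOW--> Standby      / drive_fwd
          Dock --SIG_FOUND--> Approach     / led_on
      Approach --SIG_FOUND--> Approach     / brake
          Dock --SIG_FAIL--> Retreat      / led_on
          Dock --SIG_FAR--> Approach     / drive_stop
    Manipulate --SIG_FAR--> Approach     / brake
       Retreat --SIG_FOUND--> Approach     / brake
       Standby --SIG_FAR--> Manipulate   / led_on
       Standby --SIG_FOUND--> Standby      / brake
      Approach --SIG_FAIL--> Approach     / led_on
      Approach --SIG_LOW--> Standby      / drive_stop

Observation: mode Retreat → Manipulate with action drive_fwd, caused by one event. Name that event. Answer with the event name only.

SIG_FAR

try SIG_LOW: (Retreat, SIG_LOW) → (Dock, drive_stop)
try SIG_FAIL: (Retreat, SIG_FAIL) → (Manipulate, drive_stop)
try SIG_FAR: (Retreat, SIG_FAR) → (Manipulate, drive_fwd)  ← matches
try SIG_FOUND: (Retreat, SIG_FOUND) → (Approach, brake)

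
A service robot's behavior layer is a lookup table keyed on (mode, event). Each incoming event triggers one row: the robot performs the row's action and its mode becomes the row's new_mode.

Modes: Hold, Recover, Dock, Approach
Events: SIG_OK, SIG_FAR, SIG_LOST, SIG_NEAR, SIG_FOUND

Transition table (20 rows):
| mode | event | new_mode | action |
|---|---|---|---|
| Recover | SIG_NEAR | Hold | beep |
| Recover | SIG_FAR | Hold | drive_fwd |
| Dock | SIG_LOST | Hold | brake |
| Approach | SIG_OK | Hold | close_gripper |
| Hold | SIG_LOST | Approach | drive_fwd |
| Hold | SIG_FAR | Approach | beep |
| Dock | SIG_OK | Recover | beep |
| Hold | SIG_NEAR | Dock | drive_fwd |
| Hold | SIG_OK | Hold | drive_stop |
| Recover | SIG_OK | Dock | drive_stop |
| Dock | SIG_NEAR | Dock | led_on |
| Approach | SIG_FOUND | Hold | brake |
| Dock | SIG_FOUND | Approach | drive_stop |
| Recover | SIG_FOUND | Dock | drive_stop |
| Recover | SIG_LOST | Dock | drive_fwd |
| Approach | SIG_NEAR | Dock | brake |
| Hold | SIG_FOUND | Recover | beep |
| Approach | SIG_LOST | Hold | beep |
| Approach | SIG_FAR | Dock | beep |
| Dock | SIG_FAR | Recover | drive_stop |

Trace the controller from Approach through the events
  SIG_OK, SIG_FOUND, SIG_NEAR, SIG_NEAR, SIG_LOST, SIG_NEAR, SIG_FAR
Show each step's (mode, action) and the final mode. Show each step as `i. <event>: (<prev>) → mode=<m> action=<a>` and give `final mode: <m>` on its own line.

final mode: Recover

1. SIG_OK: (Approach) → mode=Hold action=close_gripper
2. SIG_FOUND: (Hold) → mode=Recover action=beep
3. SIG_NEAR: (Recover) → mode=Hold action=beep
4. SIG_NEAR: (Hold) → mode=Dock action=drive_fwd
5. SIG_LOST: (Dock) → mode=Hold action=brake
6. SIG_NEAR: (Hold) → mode=Dock action=drive_fwd
7. SIG_FAR: (Dock) → mode=Recover action=drive_stop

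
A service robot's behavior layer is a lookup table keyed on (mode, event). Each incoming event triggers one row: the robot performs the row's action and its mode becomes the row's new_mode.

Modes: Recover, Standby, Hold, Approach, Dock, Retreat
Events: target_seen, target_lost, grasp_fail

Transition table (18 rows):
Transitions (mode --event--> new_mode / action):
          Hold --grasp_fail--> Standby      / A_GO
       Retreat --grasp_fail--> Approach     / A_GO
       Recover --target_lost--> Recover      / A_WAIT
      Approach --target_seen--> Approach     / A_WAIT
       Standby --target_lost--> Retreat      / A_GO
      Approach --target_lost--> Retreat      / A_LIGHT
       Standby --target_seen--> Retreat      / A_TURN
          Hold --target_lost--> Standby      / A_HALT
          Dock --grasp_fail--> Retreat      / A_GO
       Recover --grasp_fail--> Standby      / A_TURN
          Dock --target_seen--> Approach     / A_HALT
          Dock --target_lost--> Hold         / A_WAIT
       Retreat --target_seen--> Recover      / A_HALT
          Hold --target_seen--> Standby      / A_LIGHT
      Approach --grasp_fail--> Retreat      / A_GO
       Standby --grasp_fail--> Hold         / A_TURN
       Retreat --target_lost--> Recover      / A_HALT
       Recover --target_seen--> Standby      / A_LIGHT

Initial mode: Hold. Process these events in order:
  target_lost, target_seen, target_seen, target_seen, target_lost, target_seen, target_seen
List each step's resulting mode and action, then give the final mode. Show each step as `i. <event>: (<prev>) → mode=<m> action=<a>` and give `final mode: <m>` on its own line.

final mode: Standby

1. target_lost: (Hold) → mode=Standby action=A_HALT
2. target_seen: (Standby) → mode=Retreat action=A_TURN
3. target_seen: (Retreat) → mode=Recover action=A_HALT
4. target_seen: (Recover) → mode=Standby action=A_LIGHT
5. target_lost: (Standby) → mode=Retreat action=A_GO
6. target_seen: (Retreat) → mode=Recover action=A_HALT
7. target_seen: (Recover) → mode=Standby action=A_LIGHT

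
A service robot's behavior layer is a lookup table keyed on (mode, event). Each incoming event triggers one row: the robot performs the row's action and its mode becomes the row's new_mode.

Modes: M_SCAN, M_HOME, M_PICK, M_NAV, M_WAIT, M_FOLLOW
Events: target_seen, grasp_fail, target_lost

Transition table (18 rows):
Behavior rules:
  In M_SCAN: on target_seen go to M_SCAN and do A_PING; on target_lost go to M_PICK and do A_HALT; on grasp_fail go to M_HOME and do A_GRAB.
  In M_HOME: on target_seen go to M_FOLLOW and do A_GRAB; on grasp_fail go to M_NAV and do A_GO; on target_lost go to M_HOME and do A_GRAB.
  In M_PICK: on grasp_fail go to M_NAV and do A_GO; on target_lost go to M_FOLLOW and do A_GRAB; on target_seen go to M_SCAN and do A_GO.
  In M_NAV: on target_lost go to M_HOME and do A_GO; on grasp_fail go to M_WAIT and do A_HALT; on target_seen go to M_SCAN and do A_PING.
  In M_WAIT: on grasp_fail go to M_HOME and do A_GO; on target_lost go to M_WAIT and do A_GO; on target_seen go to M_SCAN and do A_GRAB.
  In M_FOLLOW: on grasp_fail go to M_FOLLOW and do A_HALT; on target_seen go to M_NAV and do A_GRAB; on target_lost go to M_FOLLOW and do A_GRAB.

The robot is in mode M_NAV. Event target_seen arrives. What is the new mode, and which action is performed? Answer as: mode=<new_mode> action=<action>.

mode=M_SCAN action=A_PING

current mode = M_NAV; filter table to that mode:
  (M_NAV, target_lost) → (M_HOME, A_GO)
  (M_NAV, grasp_fail) → (M_WAIT, A_HALT)
  (M_NAV, target_seen) → (M_SCAN, A_PING)  ← event matches
event = target_seen selects (M_SCAN, A_PING)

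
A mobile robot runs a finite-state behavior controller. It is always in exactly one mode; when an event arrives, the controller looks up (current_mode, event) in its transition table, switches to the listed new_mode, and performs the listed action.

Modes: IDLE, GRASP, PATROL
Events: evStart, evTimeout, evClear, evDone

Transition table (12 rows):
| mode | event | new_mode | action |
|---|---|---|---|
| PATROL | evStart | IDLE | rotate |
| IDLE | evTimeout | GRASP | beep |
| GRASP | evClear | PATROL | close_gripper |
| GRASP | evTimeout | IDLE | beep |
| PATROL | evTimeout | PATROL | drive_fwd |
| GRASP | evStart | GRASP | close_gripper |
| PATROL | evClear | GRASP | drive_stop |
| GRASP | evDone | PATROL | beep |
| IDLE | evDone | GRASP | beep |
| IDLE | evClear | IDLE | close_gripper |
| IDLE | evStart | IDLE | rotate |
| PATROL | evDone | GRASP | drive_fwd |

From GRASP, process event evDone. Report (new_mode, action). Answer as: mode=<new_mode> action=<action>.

mode=PATROL action=beep

current mode = GRASP; filter table to that mode:
  (GRASP, evClear) → (PATROL, close_gripper)
  (GRASP, evTimeout) → (IDLE, beep)
  (GRASP, evStart) → (GRASP, close_gripper)
  (GRASP, evDone) → (PATROL, beep)  ← event matches
event = evDone selects (PATROL, beep)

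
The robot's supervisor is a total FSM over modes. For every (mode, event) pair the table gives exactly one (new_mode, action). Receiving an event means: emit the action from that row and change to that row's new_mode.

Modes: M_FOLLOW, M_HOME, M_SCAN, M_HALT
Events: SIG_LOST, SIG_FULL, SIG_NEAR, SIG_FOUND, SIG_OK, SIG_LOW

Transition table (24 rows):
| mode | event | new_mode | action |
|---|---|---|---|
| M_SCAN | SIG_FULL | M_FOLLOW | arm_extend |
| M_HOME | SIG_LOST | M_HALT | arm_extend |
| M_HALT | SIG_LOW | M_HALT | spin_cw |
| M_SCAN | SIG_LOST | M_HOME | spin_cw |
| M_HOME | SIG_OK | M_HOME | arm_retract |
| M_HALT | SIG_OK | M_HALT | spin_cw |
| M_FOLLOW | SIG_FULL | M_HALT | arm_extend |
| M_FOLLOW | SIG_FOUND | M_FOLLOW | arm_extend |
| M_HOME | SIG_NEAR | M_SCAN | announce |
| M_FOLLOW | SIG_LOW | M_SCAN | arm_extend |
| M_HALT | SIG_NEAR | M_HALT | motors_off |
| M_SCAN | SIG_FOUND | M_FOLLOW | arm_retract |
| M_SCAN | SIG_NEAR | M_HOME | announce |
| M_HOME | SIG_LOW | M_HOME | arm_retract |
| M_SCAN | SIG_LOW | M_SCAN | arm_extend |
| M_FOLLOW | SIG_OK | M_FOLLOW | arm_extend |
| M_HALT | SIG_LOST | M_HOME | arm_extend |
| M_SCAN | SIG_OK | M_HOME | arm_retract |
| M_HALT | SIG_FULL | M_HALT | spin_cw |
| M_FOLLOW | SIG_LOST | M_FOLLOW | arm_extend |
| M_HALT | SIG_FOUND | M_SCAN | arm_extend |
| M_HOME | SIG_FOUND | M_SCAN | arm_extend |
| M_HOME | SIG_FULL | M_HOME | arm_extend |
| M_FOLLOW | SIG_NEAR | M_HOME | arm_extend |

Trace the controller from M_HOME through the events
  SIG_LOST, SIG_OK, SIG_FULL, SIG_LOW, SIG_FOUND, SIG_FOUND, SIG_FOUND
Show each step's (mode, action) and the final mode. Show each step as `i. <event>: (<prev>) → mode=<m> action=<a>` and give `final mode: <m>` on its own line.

final mode: M_FOLLOW

1. SIG_LOST: (M_HOME) → mode=M_HALT action=arm_extend
2. SIG_OK: (M_HALT) → mode=M_HALT action=spin_cw
3. SIG_FULL: (M_HALT) → mode=M_HALT action=spin_cw
4. SIG_LOW: (M_HALT) → mode=M_HALT action=spin_cw
5. SIG_FOUND: (M_HALT) → mode=M_SCAN action=arm_extend
6. SIG_FOUND: (M_SCAN) → mode=M_FOLLOW action=arm_retract
7. SIG_FOUND: (M_FOLLOW) → mode=M_FOLLOW action=arm_extend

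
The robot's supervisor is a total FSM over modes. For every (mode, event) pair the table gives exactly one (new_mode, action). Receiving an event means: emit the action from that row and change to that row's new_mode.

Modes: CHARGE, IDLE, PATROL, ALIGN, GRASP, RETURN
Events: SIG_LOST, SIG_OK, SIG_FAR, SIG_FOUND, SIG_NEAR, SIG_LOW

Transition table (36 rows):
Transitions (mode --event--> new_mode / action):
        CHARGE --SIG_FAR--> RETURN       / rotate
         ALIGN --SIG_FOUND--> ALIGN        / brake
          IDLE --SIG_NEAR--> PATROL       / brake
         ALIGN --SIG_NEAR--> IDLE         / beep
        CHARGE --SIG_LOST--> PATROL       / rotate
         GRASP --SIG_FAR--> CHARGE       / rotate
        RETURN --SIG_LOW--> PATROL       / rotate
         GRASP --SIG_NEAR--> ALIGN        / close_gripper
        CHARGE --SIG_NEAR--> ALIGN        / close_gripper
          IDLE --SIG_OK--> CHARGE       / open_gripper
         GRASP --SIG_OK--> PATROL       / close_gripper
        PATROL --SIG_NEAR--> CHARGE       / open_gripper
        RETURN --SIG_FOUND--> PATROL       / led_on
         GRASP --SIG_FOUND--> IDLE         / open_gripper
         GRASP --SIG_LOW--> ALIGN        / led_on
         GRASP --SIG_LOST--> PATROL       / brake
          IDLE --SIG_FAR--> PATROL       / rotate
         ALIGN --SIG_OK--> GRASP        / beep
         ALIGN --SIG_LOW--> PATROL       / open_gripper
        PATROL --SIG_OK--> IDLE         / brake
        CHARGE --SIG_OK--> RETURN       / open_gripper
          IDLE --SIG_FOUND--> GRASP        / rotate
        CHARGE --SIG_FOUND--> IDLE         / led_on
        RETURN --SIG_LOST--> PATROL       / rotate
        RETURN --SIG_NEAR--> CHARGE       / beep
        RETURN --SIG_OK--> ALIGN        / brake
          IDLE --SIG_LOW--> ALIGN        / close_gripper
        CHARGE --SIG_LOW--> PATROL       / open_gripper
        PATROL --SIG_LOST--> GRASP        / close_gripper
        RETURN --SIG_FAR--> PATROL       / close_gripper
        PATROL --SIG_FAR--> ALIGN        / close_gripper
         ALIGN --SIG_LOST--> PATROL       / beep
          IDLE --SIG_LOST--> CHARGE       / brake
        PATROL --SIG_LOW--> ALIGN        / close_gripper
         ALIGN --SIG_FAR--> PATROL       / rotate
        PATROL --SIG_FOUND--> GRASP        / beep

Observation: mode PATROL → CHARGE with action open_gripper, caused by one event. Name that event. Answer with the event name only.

try SIG_LOST: (PATROL, SIG_LOST) → (GRASP, close_gripper)
try SIG_OK: (PATROL, SIG_OK) → (IDLE, brake)
try SIG_FAR: (PATROL, SIG_FAR) → (ALIGN, close_gripper)
try SIG_FOUND: (PATROL, SIG_FOUND) → (GRASP, beep)
try SIG_NEAR: (PATROL, SIG_NEAR) → (CHARGE, open_gripper)  ← matches
try SIG_LOW: (PATROL, SIG_LOW) → (ALIGN, close_gripper)

SIG_NEAR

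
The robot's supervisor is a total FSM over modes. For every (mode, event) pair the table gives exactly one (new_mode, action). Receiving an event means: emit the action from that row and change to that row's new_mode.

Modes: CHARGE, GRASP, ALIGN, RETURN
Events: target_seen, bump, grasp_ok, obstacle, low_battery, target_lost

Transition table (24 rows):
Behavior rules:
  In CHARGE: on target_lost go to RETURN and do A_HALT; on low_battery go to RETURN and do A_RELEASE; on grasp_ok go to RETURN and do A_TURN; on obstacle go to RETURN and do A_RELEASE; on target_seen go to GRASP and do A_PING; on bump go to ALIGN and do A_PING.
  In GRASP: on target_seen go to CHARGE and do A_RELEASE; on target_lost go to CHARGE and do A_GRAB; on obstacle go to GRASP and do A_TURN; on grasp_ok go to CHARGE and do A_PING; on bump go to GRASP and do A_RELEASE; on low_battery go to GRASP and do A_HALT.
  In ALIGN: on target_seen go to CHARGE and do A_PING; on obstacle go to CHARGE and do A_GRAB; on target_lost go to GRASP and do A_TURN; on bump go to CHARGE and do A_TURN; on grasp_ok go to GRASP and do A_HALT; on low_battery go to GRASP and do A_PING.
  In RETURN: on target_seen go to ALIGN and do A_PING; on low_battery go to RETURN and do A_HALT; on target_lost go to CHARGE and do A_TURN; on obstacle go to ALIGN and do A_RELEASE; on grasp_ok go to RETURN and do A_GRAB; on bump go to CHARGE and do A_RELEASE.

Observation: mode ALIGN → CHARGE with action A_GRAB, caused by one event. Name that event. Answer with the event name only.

obstacle

try target_seen: (ALIGN, target_seen) → (CHARGE, A_PING)
try bump: (ALIGN, bump) → (CHARGE, A_TURN)
try grasp_ok: (ALIGN, grasp_ok) → (GRASP, A_HALT)
try obstacle: (ALIGN, obstacle) → (CHARGE, A_GRAB)  ← matches
try low_battery: (ALIGN, low_battery) → (GRASP, A_PING)
try target_lost: (ALIGN, target_lost) → (GRASP, A_TURN)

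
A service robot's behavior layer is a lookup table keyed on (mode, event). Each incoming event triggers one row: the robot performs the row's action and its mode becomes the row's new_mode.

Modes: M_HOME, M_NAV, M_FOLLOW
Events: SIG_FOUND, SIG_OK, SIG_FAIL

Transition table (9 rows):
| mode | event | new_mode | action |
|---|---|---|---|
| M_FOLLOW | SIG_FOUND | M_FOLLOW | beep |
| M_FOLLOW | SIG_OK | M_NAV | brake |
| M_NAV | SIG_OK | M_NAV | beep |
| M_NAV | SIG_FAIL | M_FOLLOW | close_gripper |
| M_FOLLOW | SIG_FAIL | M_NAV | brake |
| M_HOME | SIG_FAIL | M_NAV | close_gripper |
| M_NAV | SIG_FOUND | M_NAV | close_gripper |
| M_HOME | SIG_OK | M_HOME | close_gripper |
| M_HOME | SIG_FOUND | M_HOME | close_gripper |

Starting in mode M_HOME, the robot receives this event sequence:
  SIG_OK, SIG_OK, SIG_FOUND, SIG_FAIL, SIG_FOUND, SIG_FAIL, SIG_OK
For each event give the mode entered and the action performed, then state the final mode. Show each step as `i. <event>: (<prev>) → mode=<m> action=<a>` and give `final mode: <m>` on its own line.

final mode: M_NAV

1. SIG_OK: (M_HOME) → mode=M_HOME action=close_gripper
2. SIG_OK: (M_HOME) → mode=M_HOME action=close_gripper
3. SIG_FOUND: (M_HOME) → mode=M_HOME action=close_gripper
4. SIG_FAIL: (M_HOME) → mode=M_NAV action=close_gripper
5. SIG_FOUND: (M_NAV) → mode=M_NAV action=close_gripper
6. SIG_FAIL: (M_NAV) → mode=M_FOLLOW action=close_gripper
7. SIG_OK: (M_FOLLOW) → mode=M_NAV action=brake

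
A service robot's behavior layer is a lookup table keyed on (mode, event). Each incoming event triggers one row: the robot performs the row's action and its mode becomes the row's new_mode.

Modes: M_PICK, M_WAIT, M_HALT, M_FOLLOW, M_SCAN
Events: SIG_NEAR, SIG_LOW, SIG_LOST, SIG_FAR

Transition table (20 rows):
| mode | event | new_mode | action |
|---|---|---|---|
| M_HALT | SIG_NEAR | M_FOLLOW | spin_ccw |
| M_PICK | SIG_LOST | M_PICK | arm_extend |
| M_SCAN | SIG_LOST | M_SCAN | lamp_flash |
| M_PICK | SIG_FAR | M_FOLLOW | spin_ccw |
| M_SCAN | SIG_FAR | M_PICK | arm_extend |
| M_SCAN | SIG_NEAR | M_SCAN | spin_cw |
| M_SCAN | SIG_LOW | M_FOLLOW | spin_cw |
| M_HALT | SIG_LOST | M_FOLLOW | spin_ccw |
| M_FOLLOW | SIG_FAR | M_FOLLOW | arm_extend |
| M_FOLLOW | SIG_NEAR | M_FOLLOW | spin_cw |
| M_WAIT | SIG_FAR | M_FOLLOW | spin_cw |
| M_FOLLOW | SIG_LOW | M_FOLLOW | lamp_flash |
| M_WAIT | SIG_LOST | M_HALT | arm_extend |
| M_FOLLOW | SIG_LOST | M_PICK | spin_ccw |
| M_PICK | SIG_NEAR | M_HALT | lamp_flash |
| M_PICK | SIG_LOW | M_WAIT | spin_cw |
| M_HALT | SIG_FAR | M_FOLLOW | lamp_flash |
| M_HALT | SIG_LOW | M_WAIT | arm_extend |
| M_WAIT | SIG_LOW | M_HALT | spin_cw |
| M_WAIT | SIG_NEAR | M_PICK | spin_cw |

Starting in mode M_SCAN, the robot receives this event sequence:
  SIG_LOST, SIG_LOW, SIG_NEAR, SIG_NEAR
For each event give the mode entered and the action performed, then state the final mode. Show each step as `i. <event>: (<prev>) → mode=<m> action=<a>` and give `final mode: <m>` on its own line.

final mode: M_FOLLOW

1. SIG_LOST: (M_SCAN) → mode=M_SCAN action=lamp_flash
2. SIG_LOW: (M_SCAN) → mode=M_FOLLOW action=spin_cw
3. SIG_NEAR: (M_FOLLOW) → mode=M_FOLLOW action=spin_cw
4. SIG_NEAR: (M_FOLLOW) → mode=M_FOLLOW action=spin_cw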